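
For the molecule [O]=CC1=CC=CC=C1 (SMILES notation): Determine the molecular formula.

Walk through each heavy atom and fill implicit hydrogens from standard valence (C 4, N 3, O 2, S 2, halogen 1):
  atom 1: O with explicit H count 0
  atom 2: C, bond orders sum to 3 (valence 4) → 1 H
  atom 3: C, bond orders sum to 4 (valence 4) → 0 H
  atom 4: C, bond orders sum to 3 (valence 4) → 1 H
  atom 5: C, bond orders sum to 3 (valence 4) → 1 H
  atom 6: C, bond orders sum to 3 (valence 4) → 1 H
  atom 7: C, bond orders sum to 3 (valence 4) → 1 H
  atom 8: C, bond orders sum to 3 (valence 4) → 1 H
Totals → C:7, H:6, O:1.

C7H6O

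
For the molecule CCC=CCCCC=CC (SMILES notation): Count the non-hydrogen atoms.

10

Every atom symbol written in the SMILES (organic subset) is one heavy atom; implicit H are not written.
Heavy atoms by element → C:10.
Total: 10.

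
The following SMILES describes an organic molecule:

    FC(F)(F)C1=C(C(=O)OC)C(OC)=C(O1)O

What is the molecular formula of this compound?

C8H7F3O5

Walk through each heavy atom and fill implicit hydrogens from standard valence (C 4, N 3, O 2, S 2, halogen 1):
  atom 1: F (halogen, monovalent) → 0 H
  atom 2: C, bond orders sum to 4 (valence 4) → 0 H
  atom 3: F (halogen, monovalent) → 0 H
  atom 4: F (halogen, monovalent) → 0 H
  atom 5: C, bond orders sum to 4 (valence 4) → 0 H
  atom 6: C, bond orders sum to 4 (valence 4) → 0 H
  atom 7: C, bond orders sum to 4 (valence 4) → 0 H
  atom 8: O, bond orders sum to 2 (valence 2) → 0 H
  atom 9: O, bond orders sum to 2 (valence 2) → 0 H
  atom 10: C, bond orders sum to 1 (valence 4) → 3 H
  atom 11: C, bond orders sum to 4 (valence 4) → 0 H
  atom 12: O, bond orders sum to 2 (valence 2) → 0 H
  atom 13: C, bond orders sum to 1 (valence 4) → 3 H
  atom 14: C, bond orders sum to 4 (valence 4) → 0 H
  atom 15: O, bond orders sum to 2 (valence 2) → 0 H
  atom 16: O, bond orders sum to 1 (valence 2) → 1 H
Totals → C:8, H:7, F:3, O:5.
In Hill order: C8H7F3O5.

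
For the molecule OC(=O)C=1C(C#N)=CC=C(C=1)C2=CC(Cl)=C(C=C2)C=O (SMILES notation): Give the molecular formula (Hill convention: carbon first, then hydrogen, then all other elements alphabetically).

Walk through each heavy atom and fill implicit hydrogens from standard valence (C 4, N 3, O 2, S 2, halogen 1):
  atom 1: O, bond orders sum to 1 (valence 2) → 1 H
  atom 2: C, bond orders sum to 4 (valence 4) → 0 H
  atom 3: O, bond orders sum to 2 (valence 2) → 0 H
  atom 4: C, bond orders sum to 4 (valence 4) → 0 H
  atom 5: C, bond orders sum to 4 (valence 4) → 0 H
  atom 6: C, bond orders sum to 4 (valence 4) → 0 H
  atom 7: N, bond orders sum to 3 (valence 3) → 0 H
  atom 8: C, bond orders sum to 3 (valence 4) → 1 H
  atom 9: C, bond orders sum to 3 (valence 4) → 1 H
  atom 10: C, bond orders sum to 4 (valence 4) → 0 H
  atom 11: C, bond orders sum to 3 (valence 4) → 1 H
  atom 12: C, bond orders sum to 4 (valence 4) → 0 H
  atom 13: C, bond orders sum to 3 (valence 4) → 1 H
  atom 14: C, bond orders sum to 4 (valence 4) → 0 H
  atom 15: Cl (halogen, monovalent) → 0 H
  atom 16: C, bond orders sum to 4 (valence 4) → 0 H
  atom 17: C, bond orders sum to 3 (valence 4) → 1 H
  atom 18: C, bond orders sum to 3 (valence 4) → 1 H
  atom 19: C, bond orders sum to 3 (valence 4) → 1 H
  atom 20: O, bond orders sum to 2 (valence 2) → 0 H
Totals → C:15, H:8, Cl:1, N:1, O:3.
In Hill order: C15H8ClNO3.

C15H8ClNO3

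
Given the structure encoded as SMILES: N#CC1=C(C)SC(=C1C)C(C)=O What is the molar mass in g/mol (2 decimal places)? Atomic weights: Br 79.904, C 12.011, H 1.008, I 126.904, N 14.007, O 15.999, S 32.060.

179.24 g/mol

First, the molecular formula is C9H9NOS (counting implicit H from valence).
  C: 9 × 12.011 = 108.099
  H: 9 × 1.008 = 9.072
  N: 1 × 14.007 = 14.007
  O: 1 × 15.999 = 15.999
  S: 1 × 32.060 = 32.060
Sum: 9×12.011 + 9×1.008 + 1×14.007 + 1×15.999 + 1×32.060 = 179.237 → 179.24 g/mol.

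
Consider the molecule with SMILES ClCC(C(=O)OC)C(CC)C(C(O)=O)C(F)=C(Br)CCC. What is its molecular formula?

Walk through each heavy atom and fill implicit hydrogens from standard valence (C 4, N 3, O 2, S 2, halogen 1):
  atom 1: Cl (halogen, monovalent) → 0 H
  atom 2: C, bond orders sum to 2 (valence 4) → 2 H
  atom 3: C, bond orders sum to 3 (valence 4) → 1 H
  atom 4: C, bond orders sum to 4 (valence 4) → 0 H
  atom 5: O, bond orders sum to 2 (valence 2) → 0 H
  atom 6: O, bond orders sum to 2 (valence 2) → 0 H
  atom 7: C, bond orders sum to 1 (valence 4) → 3 H
  atom 8: C, bond orders sum to 3 (valence 4) → 1 H
  atom 9: C, bond orders sum to 2 (valence 4) → 2 H
  atom 10: C, bond orders sum to 1 (valence 4) → 3 H
  atom 11: C, bond orders sum to 3 (valence 4) → 1 H
  atom 12: C, bond orders sum to 4 (valence 4) → 0 H
  atom 13: O, bond orders sum to 1 (valence 2) → 1 H
  atom 14: O, bond orders sum to 2 (valence 2) → 0 H
  atom 15: C, bond orders sum to 4 (valence 4) → 0 H
  atom 16: F (halogen, monovalent) → 0 H
  atom 17: C, bond orders sum to 4 (valence 4) → 0 H
  atom 18: Br (halogen, monovalent) → 0 H
  atom 19: C, bond orders sum to 2 (valence 4) → 2 H
  atom 20: C, bond orders sum to 2 (valence 4) → 2 H
  atom 21: C, bond orders sum to 1 (valence 4) → 3 H
Totals → C:14, H:21, Br:1, Cl:1, F:1, O:4.
In Hill order: C14H21BrClFO4.

C14H21BrClFO4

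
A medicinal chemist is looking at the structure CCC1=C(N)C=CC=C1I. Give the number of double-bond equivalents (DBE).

Molecular formula: C8H10IN.
DoU = (2C + 2 + N − H − X) / 2, where X is the halogen count and O/S are ignored.
    = (2·8 + 2 + 1 − 10 − 1) / 2 = 8 / 2 = 4.

4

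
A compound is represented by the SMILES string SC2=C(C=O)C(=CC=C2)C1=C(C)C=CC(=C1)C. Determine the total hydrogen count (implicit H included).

Walk through each heavy atom and fill implicit hydrogens from standard valence (C 4, N 3, O 2, S 2, halogen 1):
  atom 1: S, bond orders sum to 1 (valence 2) → 1 H
  atom 2: C, bond orders sum to 4 (valence 4) → 0 H
  atom 3: C, bond orders sum to 4 (valence 4) → 0 H
  atom 4: C, bond orders sum to 3 (valence 4) → 1 H
  atom 5: O, bond orders sum to 2 (valence 2) → 0 H
  atom 6: C, bond orders sum to 4 (valence 4) → 0 H
  atom 7: C, bond orders sum to 3 (valence 4) → 1 H
  atom 8: C, bond orders sum to 3 (valence 4) → 1 H
  atom 9: C, bond orders sum to 3 (valence 4) → 1 H
  atom 10: C, bond orders sum to 4 (valence 4) → 0 H
  atom 11: C, bond orders sum to 4 (valence 4) → 0 H
  atom 12: C, bond orders sum to 1 (valence 4) → 3 H
  atom 13: C, bond orders sum to 3 (valence 4) → 1 H
  atom 14: C, bond orders sum to 3 (valence 4) → 1 H
  atom 15: C, bond orders sum to 4 (valence 4) → 0 H
  atom 16: C, bond orders sum to 3 (valence 4) → 1 H
  atom 17: C, bond orders sum to 1 (valence 4) → 3 H
Total hydrogens: 14.

14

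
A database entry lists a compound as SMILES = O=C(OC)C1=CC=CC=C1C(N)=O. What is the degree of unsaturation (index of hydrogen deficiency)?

Degree of unsaturation = (number of rings) + (number of π bonds).
Ring closures in the SMILES: 1.
π bonds: 5 double bonds (each 1 DoU) → 5 DoU from unsaturation.
Total DoU = 1 + 5 = 6.

6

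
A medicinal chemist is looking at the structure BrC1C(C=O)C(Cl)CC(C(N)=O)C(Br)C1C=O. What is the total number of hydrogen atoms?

12

Walk through each heavy atom and fill implicit hydrogens from standard valence (C 4, N 3, O 2, S 2, halogen 1):
  atom 1: Br (halogen, monovalent) → 0 H
  atom 2: C, bond orders sum to 3 (valence 4) → 1 H
  atom 3: C, bond orders sum to 3 (valence 4) → 1 H
  atom 4: C, bond orders sum to 3 (valence 4) → 1 H
  atom 5: O, bond orders sum to 2 (valence 2) → 0 H
  atom 6: C, bond orders sum to 3 (valence 4) → 1 H
  atom 7: Cl (halogen, monovalent) → 0 H
  atom 8: C, bond orders sum to 2 (valence 4) → 2 H
  atom 9: C, bond orders sum to 3 (valence 4) → 1 H
  atom 10: C, bond orders sum to 4 (valence 4) → 0 H
  atom 11: N, bond orders sum to 1 (valence 3) → 2 H
  atom 12: O, bond orders sum to 2 (valence 2) → 0 H
  atom 13: C, bond orders sum to 3 (valence 4) → 1 H
  atom 14: Br (halogen, monovalent) → 0 H
  atom 15: C, bond orders sum to 3 (valence 4) → 1 H
  atom 16: C, bond orders sum to 3 (valence 4) → 1 H
  atom 17: O, bond orders sum to 2 (valence 2) → 0 H
Total hydrogens: 12.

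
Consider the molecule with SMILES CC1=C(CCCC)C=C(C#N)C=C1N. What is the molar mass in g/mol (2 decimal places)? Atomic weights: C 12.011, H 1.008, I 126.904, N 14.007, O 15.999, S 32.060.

First, the molecular formula is C12H16N2 (counting implicit H from valence).
  C: 12 × 12.011 = 144.132
  H: 16 × 1.008 = 16.128
  N: 2 × 14.007 = 28.014
Sum: 12×12.011 + 16×1.008 + 2×14.007 = 188.274 → 188.27 g/mol.

188.27 g/mol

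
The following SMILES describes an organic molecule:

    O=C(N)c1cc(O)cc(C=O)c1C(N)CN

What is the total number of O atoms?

3

Scan the SMILES for O atoms (remember two-letter symbols like Cl and Br are single atoms).
Oxygen count: 3.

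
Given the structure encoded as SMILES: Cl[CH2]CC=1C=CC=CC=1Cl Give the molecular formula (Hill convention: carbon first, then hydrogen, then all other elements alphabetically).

Walk through each heavy atom and fill implicit hydrogens from standard valence (C 4, N 3, O 2, S 2, halogen 1):
  atom 1: Cl (halogen, monovalent) → 0 H
  atom 2: C with explicit H count 2
  atom 3: C, bond orders sum to 2 (valence 4) → 2 H
  atom 4: C, bond orders sum to 4 (valence 4) → 0 H
  atom 5: C, bond orders sum to 3 (valence 4) → 1 H
  atom 6: C, bond orders sum to 3 (valence 4) → 1 H
  atom 7: C, bond orders sum to 3 (valence 4) → 1 H
  atom 8: C, bond orders sum to 3 (valence 4) → 1 H
  atom 9: C, bond orders sum to 4 (valence 4) → 0 H
  atom 10: Cl (halogen, monovalent) → 0 H
Totals → C:8, H:8, Cl:2.
In Hill order: C8H8Cl2.

C8H8Cl2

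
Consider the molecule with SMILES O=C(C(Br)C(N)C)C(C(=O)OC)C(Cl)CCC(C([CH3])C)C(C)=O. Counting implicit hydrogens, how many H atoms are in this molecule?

27

Walk through each heavy atom and fill implicit hydrogens from standard valence (C 4, N 3, O 2, S 2, halogen 1):
  atom 1: O, bond orders sum to 2 (valence 2) → 0 H
  atom 2: C, bond orders sum to 4 (valence 4) → 0 H
  atom 3: C, bond orders sum to 3 (valence 4) → 1 H
  atom 4: Br (halogen, monovalent) → 0 H
  atom 5: C, bond orders sum to 3 (valence 4) → 1 H
  atom 6: N, bond orders sum to 1 (valence 3) → 2 H
  atom 7: C, bond orders sum to 1 (valence 4) → 3 H
  atom 8: C, bond orders sum to 3 (valence 4) → 1 H
  atom 9: C, bond orders sum to 4 (valence 4) → 0 H
  atom 10: O, bond orders sum to 2 (valence 2) → 0 H
  atom 11: O, bond orders sum to 2 (valence 2) → 0 H
  atom 12: C, bond orders sum to 1 (valence 4) → 3 H
  atom 13: C, bond orders sum to 3 (valence 4) → 1 H
  atom 14: Cl (halogen, monovalent) → 0 H
  atom 15: C, bond orders sum to 2 (valence 4) → 2 H
  atom 16: C, bond orders sum to 2 (valence 4) → 2 H
  atom 17: C, bond orders sum to 3 (valence 4) → 1 H
  atom 18: C, bond orders sum to 3 (valence 4) → 1 H
  atom 19: C with explicit H count 3
  atom 20: C, bond orders sum to 1 (valence 4) → 3 H
  atom 21: C, bond orders sum to 4 (valence 4) → 0 H
  atom 22: C, bond orders sum to 1 (valence 4) → 3 H
  atom 23: O, bond orders sum to 2 (valence 2) → 0 H
Total hydrogens: 27.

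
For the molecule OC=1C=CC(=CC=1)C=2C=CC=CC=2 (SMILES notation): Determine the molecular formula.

C12H10O

Walk through each heavy atom and fill implicit hydrogens from standard valence (C 4, N 3, O 2, S 2, halogen 1):
  atom 1: O, bond orders sum to 1 (valence 2) → 1 H
  atom 2: C, bond orders sum to 4 (valence 4) → 0 H
  atom 3: C, bond orders sum to 3 (valence 4) → 1 H
  atom 4: C, bond orders sum to 3 (valence 4) → 1 H
  atom 5: C, bond orders sum to 4 (valence 4) → 0 H
  atom 6: C, bond orders sum to 3 (valence 4) → 1 H
  atom 7: C, bond orders sum to 3 (valence 4) → 1 H
  atom 8: C, bond orders sum to 4 (valence 4) → 0 H
  atom 9: C, bond orders sum to 3 (valence 4) → 1 H
  atom 10: C, bond orders sum to 3 (valence 4) → 1 H
  atom 11: C, bond orders sum to 3 (valence 4) → 1 H
  atom 12: C, bond orders sum to 3 (valence 4) → 1 H
  atom 13: C, bond orders sum to 3 (valence 4) → 1 H
Totals → C:12, H:10, O:1.
In Hill order: C12H10O.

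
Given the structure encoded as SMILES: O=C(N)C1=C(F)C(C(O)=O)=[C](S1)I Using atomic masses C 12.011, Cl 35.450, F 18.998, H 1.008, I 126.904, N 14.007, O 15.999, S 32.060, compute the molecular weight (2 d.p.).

315.06 g/mol

First, the molecular formula is C6H3FINO3S (counting implicit H from valence).
  C: 6 × 12.011 = 72.066
  F: 1 × 18.998 = 18.998
  H: 3 × 1.008 = 3.024
  I: 1 × 126.904 = 126.904
  N: 1 × 14.007 = 14.007
  O: 3 × 15.999 = 47.997
  S: 1 × 32.060 = 32.060
Sum: 6×12.011 + 1×18.998 + 3×1.008 + 1×126.904 + 1×14.007 + 3×15.999 + 1×32.060 = 315.056 → 315.06 g/mol.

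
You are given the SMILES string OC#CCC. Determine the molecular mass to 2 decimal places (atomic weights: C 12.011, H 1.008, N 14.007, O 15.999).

First, the molecular formula is C4H6O (counting implicit H from valence).
  C: 4 × 12.011 = 48.044
  H: 6 × 1.008 = 6.048
  O: 1 × 15.999 = 15.999
Sum: 4×12.011 + 6×1.008 + 1×15.999 = 70.091 → 70.09 g/mol.

70.09 g/mol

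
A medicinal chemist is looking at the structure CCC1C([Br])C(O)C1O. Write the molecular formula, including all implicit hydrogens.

C6H11BrO2

Walk through each heavy atom and fill implicit hydrogens from standard valence (C 4, N 3, O 2, S 2, halogen 1):
  atom 1: C, bond orders sum to 1 (valence 4) → 3 H
  atom 2: C, bond orders sum to 2 (valence 4) → 2 H
  atom 3: C, bond orders sum to 3 (valence 4) → 1 H
  atom 4: C, bond orders sum to 3 (valence 4) → 1 H
  atom 5: Br with explicit H count 0
  atom 6: C, bond orders sum to 3 (valence 4) → 1 H
  atom 7: O, bond orders sum to 1 (valence 2) → 1 H
  atom 8: C, bond orders sum to 3 (valence 4) → 1 H
  atom 9: O, bond orders sum to 1 (valence 2) → 1 H
Totals → C:6, H:11, Br:1, O:2.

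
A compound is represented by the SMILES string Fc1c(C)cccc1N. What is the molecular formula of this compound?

C7H8FN

Walk through each heavy atom and fill implicit hydrogens from standard valence (C 4, N 3, O 2, S 2, halogen 1); for lowercase aromatic atoms, an aromatic c carries 1 H when it has two neighbours and 0 H with three, and aromatic n carries 0 H:
  atom 1: F (halogen, monovalent) → 0 H
  atom 2: aromatic c, 3 neighbours → 0 H
  atom 3: aromatic c, 3 neighbours → 0 H
  atom 4: C, bond orders sum to 1 (valence 4) → 3 H
  atom 5: aromatic c, 2 neighbours → 1 H
  atom 6: aromatic c, 2 neighbours → 1 H
  atom 7: aromatic c, 2 neighbours → 1 H
  atom 8: aromatic c, 3 neighbours → 0 H
  atom 9: N, bond orders sum to 1 (valence 3) → 2 H
Totals → C:7, H:8, F:1, N:1.
In Hill order: C7H8FN.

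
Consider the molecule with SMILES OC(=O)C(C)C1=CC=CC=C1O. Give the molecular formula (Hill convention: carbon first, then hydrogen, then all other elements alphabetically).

C9H10O3

Walk through each heavy atom and fill implicit hydrogens from standard valence (C 4, N 3, O 2, S 2, halogen 1):
  atom 1: O, bond orders sum to 1 (valence 2) → 1 H
  atom 2: C, bond orders sum to 4 (valence 4) → 0 H
  atom 3: O, bond orders sum to 2 (valence 2) → 0 H
  atom 4: C, bond orders sum to 3 (valence 4) → 1 H
  atom 5: C, bond orders sum to 1 (valence 4) → 3 H
  atom 6: C, bond orders sum to 4 (valence 4) → 0 H
  atom 7: C, bond orders sum to 3 (valence 4) → 1 H
  atom 8: C, bond orders sum to 3 (valence 4) → 1 H
  atom 9: C, bond orders sum to 3 (valence 4) → 1 H
  atom 10: C, bond orders sum to 3 (valence 4) → 1 H
  atom 11: C, bond orders sum to 4 (valence 4) → 0 H
  atom 12: O, bond orders sum to 1 (valence 2) → 1 H
Totals → C:9, H:10, O:3.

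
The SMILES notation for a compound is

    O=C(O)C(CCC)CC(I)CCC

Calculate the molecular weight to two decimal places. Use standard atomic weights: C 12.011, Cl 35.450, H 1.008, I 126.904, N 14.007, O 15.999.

First, the molecular formula is C10H19IO2 (counting implicit H from valence).
  C: 10 × 12.011 = 120.110
  H: 19 × 1.008 = 19.152
  I: 1 × 126.904 = 126.904
  O: 2 × 15.999 = 31.998
Sum: 10×12.011 + 19×1.008 + 1×126.904 + 2×15.999 = 298.164 → 298.16 g/mol.

298.16 g/mol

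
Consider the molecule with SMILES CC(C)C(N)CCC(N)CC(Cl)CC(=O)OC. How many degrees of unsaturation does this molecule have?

1

Degree of unsaturation = (number of rings) + (number of π bonds).
Ring closures in the SMILES: 0.
π bonds: 1 double bond (each 1 DoU) → 1 DoU from unsaturation.
Total DoU = 0 + 1 = 1.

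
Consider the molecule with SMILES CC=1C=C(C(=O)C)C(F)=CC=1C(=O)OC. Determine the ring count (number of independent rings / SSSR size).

1

In SMILES, each pair of matching ring-closure digits denotes one ring-closing bond; the number of such bonds equals the number of independent rings.
Ring-closure bonds here: 1.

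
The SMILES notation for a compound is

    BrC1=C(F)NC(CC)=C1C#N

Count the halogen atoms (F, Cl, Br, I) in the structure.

Halogen atoms appear at heavy-atom positions 1, 4 (1×Br, 1×F).
Other groups present: 1 nitrile.
Halogen count: 2.

2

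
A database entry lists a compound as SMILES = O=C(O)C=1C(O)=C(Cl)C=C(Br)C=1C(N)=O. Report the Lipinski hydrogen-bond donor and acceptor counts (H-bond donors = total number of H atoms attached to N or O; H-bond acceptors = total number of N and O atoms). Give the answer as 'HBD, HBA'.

Donors: find every N or O and count the H atoms it carries.
  atom 1 (O): bond orders sum to 2 → 0 H
  atom 3 (O): bond orders sum to 1 → 1 H
  atom 6 (O): bond orders sum to 1 → 1 H
  atom 14 (N): bond orders sum to 1 → 2 H
  atom 15 (O): bond orders sum to 2 → 0 H
Lipinski HBD = 4.
Acceptors: N atoms = 1, O atoms = 4 → HBA = 5.

4, 5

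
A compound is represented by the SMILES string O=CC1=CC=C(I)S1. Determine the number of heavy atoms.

Every atom symbol written in the SMILES (organic subset) is one heavy atom; implicit H are not written.
Heavy atoms by element → C:5, I:1, O:1, S:1.
Total: 8.

8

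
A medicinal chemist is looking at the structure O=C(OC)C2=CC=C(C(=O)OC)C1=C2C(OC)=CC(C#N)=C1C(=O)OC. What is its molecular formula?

Walk through each heavy atom and fill implicit hydrogens from standard valence (C 4, N 3, O 2, S 2, halogen 1):
  atom 1: O, bond orders sum to 2 (valence 2) → 0 H
  atom 2: C, bond orders sum to 4 (valence 4) → 0 H
  atom 3: O, bond orders sum to 2 (valence 2) → 0 H
  atom 4: C, bond orders sum to 1 (valence 4) → 3 H
  atom 5: C, bond orders sum to 4 (valence 4) → 0 H
  atom 6: C, bond orders sum to 3 (valence 4) → 1 H
  atom 7: C, bond orders sum to 3 (valence 4) → 1 H
  atom 8: C, bond orders sum to 4 (valence 4) → 0 H
  atom 9: C, bond orders sum to 4 (valence 4) → 0 H
  atom 10: O, bond orders sum to 2 (valence 2) → 0 H
  atom 11: O, bond orders sum to 2 (valence 2) → 0 H
  atom 12: C, bond orders sum to 1 (valence 4) → 3 H
  atom 13: C, bond orders sum to 4 (valence 4) → 0 H
  atom 14: C, bond orders sum to 4 (valence 4) → 0 H
  atom 15: C, bond orders sum to 4 (valence 4) → 0 H
  atom 16: O, bond orders sum to 2 (valence 2) → 0 H
  atom 17: C, bond orders sum to 1 (valence 4) → 3 H
  atom 18: C, bond orders sum to 3 (valence 4) → 1 H
  atom 19: C, bond orders sum to 4 (valence 4) → 0 H
  atom 20: C, bond orders sum to 4 (valence 4) → 0 H
  atom 21: N, bond orders sum to 3 (valence 3) → 0 H
  atom 22: C, bond orders sum to 4 (valence 4) → 0 H
  atom 23: C, bond orders sum to 4 (valence 4) → 0 H
  atom 24: O, bond orders sum to 2 (valence 2) → 0 H
  atom 25: O, bond orders sum to 2 (valence 2) → 0 H
  atom 26: C, bond orders sum to 1 (valence 4) → 3 H
Totals → C:18, H:15, N:1, O:7.

C18H15NO7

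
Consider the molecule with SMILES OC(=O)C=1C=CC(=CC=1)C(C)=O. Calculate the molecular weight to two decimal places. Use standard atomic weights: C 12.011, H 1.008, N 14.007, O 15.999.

164.16 g/mol

First, the molecular formula is C9H8O3 (counting implicit H from valence).
  C: 9 × 12.011 = 108.099
  H: 8 × 1.008 = 8.064
  O: 3 × 15.999 = 47.997
Sum: 9×12.011 + 8×1.008 + 3×15.999 = 164.160 → 164.16 g/mol.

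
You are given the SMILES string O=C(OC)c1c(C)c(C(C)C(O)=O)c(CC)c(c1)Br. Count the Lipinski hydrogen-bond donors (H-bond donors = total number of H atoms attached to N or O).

Donors: find every N or O and count the H atoms it carries.
  atom 1 (O): bond orders sum to 2 → 0 H
  atom 3 (O): bond orders sum to 2 → 0 H
  atom 12 (O): bond orders sum to 1 → 1 H
  atom 13 (O): bond orders sum to 2 → 0 H
Lipinski HBD = 1.

1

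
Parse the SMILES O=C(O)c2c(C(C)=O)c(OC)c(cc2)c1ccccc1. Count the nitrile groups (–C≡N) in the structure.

0

Scan the SMILES for the nitrile motif — none present.
Groups that are present: 1 carboxylic acid, 1 ether, 1 ketone.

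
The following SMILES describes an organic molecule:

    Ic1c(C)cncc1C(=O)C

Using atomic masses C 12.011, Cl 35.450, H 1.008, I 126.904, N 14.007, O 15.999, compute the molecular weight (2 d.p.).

First, the molecular formula is C8H8INO (counting implicit H from valence).
  C: 8 × 12.011 = 96.088
  H: 8 × 1.008 = 8.064
  I: 1 × 126.904 = 126.904
  N: 1 × 14.007 = 14.007
  O: 1 × 15.999 = 15.999
Sum: 8×12.011 + 8×1.008 + 1×126.904 + 1×14.007 + 1×15.999 = 261.062 → 261.06 g/mol.

261.06 g/mol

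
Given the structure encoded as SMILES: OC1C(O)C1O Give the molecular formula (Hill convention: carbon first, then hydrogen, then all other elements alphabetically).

Walk through each heavy atom and fill implicit hydrogens from standard valence (C 4, N 3, O 2, S 2, halogen 1):
  atom 1: O, bond orders sum to 1 (valence 2) → 1 H
  atom 2: C, bond orders sum to 3 (valence 4) → 1 H
  atom 3: C, bond orders sum to 3 (valence 4) → 1 H
  atom 4: O, bond orders sum to 1 (valence 2) → 1 H
  atom 5: C, bond orders sum to 3 (valence 4) → 1 H
  atom 6: O, bond orders sum to 1 (valence 2) → 1 H
Totals → C:3, H:6, O:3.

C3H6O3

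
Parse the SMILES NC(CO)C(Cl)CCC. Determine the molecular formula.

C6H14ClNO

Walk through each heavy atom and fill implicit hydrogens from standard valence (C 4, N 3, O 2, S 2, halogen 1):
  atom 1: N, bond orders sum to 1 (valence 3) → 2 H
  atom 2: C, bond orders sum to 3 (valence 4) → 1 H
  atom 3: C, bond orders sum to 2 (valence 4) → 2 H
  atom 4: O, bond orders sum to 1 (valence 2) → 1 H
  atom 5: C, bond orders sum to 3 (valence 4) → 1 H
  atom 6: Cl (halogen, monovalent) → 0 H
  atom 7: C, bond orders sum to 2 (valence 4) → 2 H
  atom 8: C, bond orders sum to 2 (valence 4) → 2 H
  atom 9: C, bond orders sum to 1 (valence 4) → 3 H
Totals → C:6, H:14, Cl:1, N:1, O:1.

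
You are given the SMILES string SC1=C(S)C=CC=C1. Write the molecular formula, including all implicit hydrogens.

C6H6S2

Walk through each heavy atom and fill implicit hydrogens from standard valence (C 4, N 3, O 2, S 2, halogen 1):
  atom 1: S, bond orders sum to 1 (valence 2) → 1 H
  atom 2: C, bond orders sum to 4 (valence 4) → 0 H
  atom 3: C, bond orders sum to 4 (valence 4) → 0 H
  atom 4: S, bond orders sum to 1 (valence 2) → 1 H
  atom 5: C, bond orders sum to 3 (valence 4) → 1 H
  atom 6: C, bond orders sum to 3 (valence 4) → 1 H
  atom 7: C, bond orders sum to 3 (valence 4) → 1 H
  atom 8: C, bond orders sum to 3 (valence 4) → 1 H
Totals → C:6, H:6, S:2.
In Hill order: C6H6S2.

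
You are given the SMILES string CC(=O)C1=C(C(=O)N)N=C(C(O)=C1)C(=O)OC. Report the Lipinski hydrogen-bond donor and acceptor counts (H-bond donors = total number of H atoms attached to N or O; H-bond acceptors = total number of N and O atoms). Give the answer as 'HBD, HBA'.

3, 7

Donors: find every N or O and count the H atoms it carries.
  atom 3 (O): bond orders sum to 2 → 0 H
  atom 7 (O): bond orders sum to 2 → 0 H
  atom 8 (N): bond orders sum to 1 → 2 H
  atom 9 (N): bond orders sum to 3 → 0 H
  atom 12 (O): bond orders sum to 1 → 1 H
  atom 15 (O): bond orders sum to 2 → 0 H
  atom 16 (O): bond orders sum to 2 → 0 H
Lipinski HBD = 3.
Acceptors: N atoms = 2, O atoms = 5 → HBA = 7.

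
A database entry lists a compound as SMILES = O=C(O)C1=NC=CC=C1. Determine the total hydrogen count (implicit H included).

5

Walk through each heavy atom and fill implicit hydrogens from standard valence (C 4, N 3, O 2, S 2, halogen 1):
  atom 1: O, bond orders sum to 2 (valence 2) → 0 H
  atom 2: C, bond orders sum to 4 (valence 4) → 0 H
  atom 3: O, bond orders sum to 1 (valence 2) → 1 H
  atom 4: C, bond orders sum to 4 (valence 4) → 0 H
  atom 5: N, bond orders sum to 3 (valence 3) → 0 H
  atom 6: C, bond orders sum to 3 (valence 4) → 1 H
  atom 7: C, bond orders sum to 3 (valence 4) → 1 H
  atom 8: C, bond orders sum to 3 (valence 4) → 1 H
  atom 9: C, bond orders sum to 3 (valence 4) → 1 H
Total hydrogens: 5.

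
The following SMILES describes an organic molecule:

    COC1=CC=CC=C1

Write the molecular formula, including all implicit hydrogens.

C7H8O

Walk through each heavy atom and fill implicit hydrogens from standard valence (C 4, N 3, O 2, S 2, halogen 1):
  atom 1: C, bond orders sum to 1 (valence 4) → 3 H
  atom 2: O, bond orders sum to 2 (valence 2) → 0 H
  atom 3: C, bond orders sum to 4 (valence 4) → 0 H
  atom 4: C, bond orders sum to 3 (valence 4) → 1 H
  atom 5: C, bond orders sum to 3 (valence 4) → 1 H
  atom 6: C, bond orders sum to 3 (valence 4) → 1 H
  atom 7: C, bond orders sum to 3 (valence 4) → 1 H
  atom 8: C, bond orders sum to 3 (valence 4) → 1 H
Totals → C:7, H:8, O:1.
In Hill order: C7H8O.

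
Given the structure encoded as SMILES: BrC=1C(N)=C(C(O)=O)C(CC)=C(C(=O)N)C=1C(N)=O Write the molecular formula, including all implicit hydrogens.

Walk through each heavy atom and fill implicit hydrogens from standard valence (C 4, N 3, O 2, S 2, halogen 1):
  atom 1: Br (halogen, monovalent) → 0 H
  atom 2: C, bond orders sum to 4 (valence 4) → 0 H
  atom 3: C, bond orders sum to 4 (valence 4) → 0 H
  atom 4: N, bond orders sum to 1 (valence 3) → 2 H
  atom 5: C, bond orders sum to 4 (valence 4) → 0 H
  atom 6: C, bond orders sum to 4 (valence 4) → 0 H
  atom 7: O, bond orders sum to 1 (valence 2) → 1 H
  atom 8: O, bond orders sum to 2 (valence 2) → 0 H
  atom 9: C, bond orders sum to 4 (valence 4) → 0 H
  atom 10: C, bond orders sum to 2 (valence 4) → 2 H
  atom 11: C, bond orders sum to 1 (valence 4) → 3 H
  atom 12: C, bond orders sum to 4 (valence 4) → 0 H
  atom 13: C, bond orders sum to 4 (valence 4) → 0 H
  atom 14: O, bond orders sum to 2 (valence 2) → 0 H
  atom 15: N, bond orders sum to 1 (valence 3) → 2 H
  atom 16: C, bond orders sum to 4 (valence 4) → 0 H
  atom 17: C, bond orders sum to 4 (valence 4) → 0 H
  atom 18: N, bond orders sum to 1 (valence 3) → 2 H
  atom 19: O, bond orders sum to 2 (valence 2) → 0 H
Totals → C:11, H:12, Br:1, N:3, O:4.
In Hill order: C11H12BrN3O4.

C11H12BrN3O4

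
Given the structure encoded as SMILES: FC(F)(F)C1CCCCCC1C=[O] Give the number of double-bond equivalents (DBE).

Degree of unsaturation = (number of rings) + (number of π bonds).
Ring closures in the SMILES: 1.
π bonds: 1 double bond (each 1 DoU) → 1 DoU from unsaturation.
Total DoU = 1 + 1 = 2.

2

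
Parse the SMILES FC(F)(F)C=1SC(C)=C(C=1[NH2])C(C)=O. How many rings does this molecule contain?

1

In SMILES, each pair of matching ring-closure digits denotes one ring-closing bond; the number of such bonds equals the number of independent rings.
Ring-closure bonds here: 1.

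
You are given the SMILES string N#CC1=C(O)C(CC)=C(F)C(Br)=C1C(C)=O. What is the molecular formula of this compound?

Walk through each heavy atom and fill implicit hydrogens from standard valence (C 4, N 3, O 2, S 2, halogen 1):
  atom 1: N, bond orders sum to 3 (valence 3) → 0 H
  atom 2: C, bond orders sum to 4 (valence 4) → 0 H
  atom 3: C, bond orders sum to 4 (valence 4) → 0 H
  atom 4: C, bond orders sum to 4 (valence 4) → 0 H
  atom 5: O, bond orders sum to 1 (valence 2) → 1 H
  atom 6: C, bond orders sum to 4 (valence 4) → 0 H
  atom 7: C, bond orders sum to 2 (valence 4) → 2 H
  atom 8: C, bond orders sum to 1 (valence 4) → 3 H
  atom 9: C, bond orders sum to 4 (valence 4) → 0 H
  atom 10: F (halogen, monovalent) → 0 H
  atom 11: C, bond orders sum to 4 (valence 4) → 0 H
  atom 12: Br (halogen, monovalent) → 0 H
  atom 13: C, bond orders sum to 4 (valence 4) → 0 H
  atom 14: C, bond orders sum to 4 (valence 4) → 0 H
  atom 15: C, bond orders sum to 1 (valence 4) → 3 H
  atom 16: O, bond orders sum to 2 (valence 2) → 0 H
Totals → C:11, H:9, Br:1, F:1, N:1, O:2.
In Hill order: C11H9BrFNO2.

C11H9BrFNO2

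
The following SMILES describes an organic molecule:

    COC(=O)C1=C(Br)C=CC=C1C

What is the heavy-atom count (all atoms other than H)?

12

Every atom symbol written in the SMILES (organic subset) is one heavy atom; implicit H are not written.
Heavy atoms by element → Br:1, C:9, O:2.
Total: 12.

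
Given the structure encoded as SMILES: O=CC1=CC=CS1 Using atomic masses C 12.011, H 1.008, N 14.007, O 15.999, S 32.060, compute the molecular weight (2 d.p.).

First, the molecular formula is C5H4OS (counting implicit H from valence).
  C: 5 × 12.011 = 60.055
  H: 4 × 1.008 = 4.032
  O: 1 × 15.999 = 15.999
  S: 1 × 32.060 = 32.060
Sum: 5×12.011 + 4×1.008 + 1×15.999 + 1×32.060 = 112.146 → 112.15 g/mol.

112.15 g/mol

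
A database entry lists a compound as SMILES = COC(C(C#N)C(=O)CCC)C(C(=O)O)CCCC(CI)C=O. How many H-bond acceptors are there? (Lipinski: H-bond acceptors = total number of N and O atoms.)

6

N atoms: 1; O atoms: 5.
Lipinski HBA = 1 + 5 = 6.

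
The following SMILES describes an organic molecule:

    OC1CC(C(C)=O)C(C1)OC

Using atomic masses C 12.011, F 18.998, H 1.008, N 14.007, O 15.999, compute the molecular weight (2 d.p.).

First, the molecular formula is C8H14O3 (counting implicit H from valence).
  C: 8 × 12.011 = 96.088
  H: 14 × 1.008 = 14.112
  O: 3 × 15.999 = 47.997
Sum: 8×12.011 + 14×1.008 + 3×15.999 = 158.197 → 158.20 g/mol.

158.20 g/mol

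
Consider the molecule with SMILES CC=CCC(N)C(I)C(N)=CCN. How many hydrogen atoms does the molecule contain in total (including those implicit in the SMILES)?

18

Walk through each heavy atom and fill implicit hydrogens from standard valence (C 4, N 3, O 2, S 2, halogen 1):
  atom 1: C, bond orders sum to 1 (valence 4) → 3 H
  atom 2: C, bond orders sum to 3 (valence 4) → 1 H
  atom 3: C, bond orders sum to 3 (valence 4) → 1 H
  atom 4: C, bond orders sum to 2 (valence 4) → 2 H
  atom 5: C, bond orders sum to 3 (valence 4) → 1 H
  atom 6: N, bond orders sum to 1 (valence 3) → 2 H
  atom 7: C, bond orders sum to 3 (valence 4) → 1 H
  atom 8: I (halogen, monovalent) → 0 H
  atom 9: C, bond orders sum to 4 (valence 4) → 0 H
  atom 10: N, bond orders sum to 1 (valence 3) → 2 H
  atom 11: C, bond orders sum to 3 (valence 4) → 1 H
  atom 12: C, bond orders sum to 2 (valence 4) → 2 H
  atom 13: N, bond orders sum to 1 (valence 3) → 2 H
Total hydrogens: 18.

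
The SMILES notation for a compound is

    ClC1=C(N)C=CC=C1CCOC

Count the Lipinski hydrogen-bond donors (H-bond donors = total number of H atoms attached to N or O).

Donors: find every N or O and count the H atoms it carries.
  atom 4 (N): bond orders sum to 1 → 2 H
  atom 11 (O): bond orders sum to 2 → 0 H
Lipinski HBD = 2.

2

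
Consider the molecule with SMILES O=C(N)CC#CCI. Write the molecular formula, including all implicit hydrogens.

Walk through each heavy atom and fill implicit hydrogens from standard valence (C 4, N 3, O 2, S 2, halogen 1):
  atom 1: O, bond orders sum to 2 (valence 2) → 0 H
  atom 2: C, bond orders sum to 4 (valence 4) → 0 H
  atom 3: N, bond orders sum to 1 (valence 3) → 2 H
  atom 4: C, bond orders sum to 2 (valence 4) → 2 H
  atom 5: C, bond orders sum to 4 (valence 4) → 0 H
  atom 6: C, bond orders sum to 4 (valence 4) → 0 H
  atom 7: C, bond orders sum to 2 (valence 4) → 2 H
  atom 8: I (halogen, monovalent) → 0 H
Totals → C:5, H:6, I:1, N:1, O:1.
In Hill order: C5H6INO.

C5H6INO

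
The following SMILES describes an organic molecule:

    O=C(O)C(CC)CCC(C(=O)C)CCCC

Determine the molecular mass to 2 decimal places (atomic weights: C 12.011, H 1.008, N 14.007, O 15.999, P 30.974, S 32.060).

228.33 g/mol

First, the molecular formula is C13H24O3 (counting implicit H from valence).
  C: 13 × 12.011 = 156.143
  H: 24 × 1.008 = 24.192
  O: 3 × 15.999 = 47.997
Sum: 13×12.011 + 24×1.008 + 3×15.999 = 228.332 → 228.33 g/mol.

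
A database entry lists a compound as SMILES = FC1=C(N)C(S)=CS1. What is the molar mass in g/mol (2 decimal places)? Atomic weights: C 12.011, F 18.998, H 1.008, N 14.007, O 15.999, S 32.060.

First, the molecular formula is C4H4FNS2 (counting implicit H from valence).
  C: 4 × 12.011 = 48.044
  F: 1 × 18.998 = 18.998
  H: 4 × 1.008 = 4.032
  N: 1 × 14.007 = 14.007
  S: 2 × 32.060 = 64.120
Sum: 4×12.011 + 1×18.998 + 4×1.008 + 1×14.007 + 2×32.060 = 149.201 → 149.20 g/mol.

149.20 g/mol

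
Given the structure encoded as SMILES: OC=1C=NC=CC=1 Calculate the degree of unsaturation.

4

Molecular formula: C5H5NO.
DoU = (2C + 2 + N − H − X) / 2, where X is the halogen count and O/S are ignored.
    = (2·5 + 2 + 1 − 5 − 0) / 2 = 8 / 2 = 4.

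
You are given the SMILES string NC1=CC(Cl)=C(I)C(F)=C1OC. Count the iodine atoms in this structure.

Scan the SMILES for I atoms (remember two-letter symbols like Cl and Br are single atoms).
Iodine count: 1.

1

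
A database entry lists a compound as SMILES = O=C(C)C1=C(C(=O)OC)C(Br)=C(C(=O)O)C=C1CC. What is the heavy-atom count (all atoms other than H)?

Every atom symbol written in the SMILES (organic subset) is one heavy atom; implicit H are not written.
Heavy atoms by element → Br:1, C:13, O:5.
Total: 19.

19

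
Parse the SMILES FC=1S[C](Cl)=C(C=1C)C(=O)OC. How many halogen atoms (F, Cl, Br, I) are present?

Halogen atoms appear at heavy-atom positions 1, 5 (1×Cl, 1×F).
Other groups present: 1 ester.
Halogen count: 2.

2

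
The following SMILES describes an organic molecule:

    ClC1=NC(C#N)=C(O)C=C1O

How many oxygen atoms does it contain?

Scan the SMILES for O atoms (remember two-letter symbols like Cl and Br are single atoms).
Oxygen count: 2.

2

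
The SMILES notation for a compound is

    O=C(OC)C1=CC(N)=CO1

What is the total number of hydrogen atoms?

7

Walk through each heavy atom and fill implicit hydrogens from standard valence (C 4, N 3, O 2, S 2, halogen 1):
  atom 1: O, bond orders sum to 2 (valence 2) → 0 H
  atom 2: C, bond orders sum to 4 (valence 4) → 0 H
  atom 3: O, bond orders sum to 2 (valence 2) → 0 H
  atom 4: C, bond orders sum to 1 (valence 4) → 3 H
  atom 5: C, bond orders sum to 4 (valence 4) → 0 H
  atom 6: C, bond orders sum to 3 (valence 4) → 1 H
  atom 7: C, bond orders sum to 4 (valence 4) → 0 H
  atom 8: N, bond orders sum to 1 (valence 3) → 2 H
  atom 9: C, bond orders sum to 3 (valence 4) → 1 H
  atom 10: O, bond orders sum to 2 (valence 2) → 0 H
Total hydrogens: 7.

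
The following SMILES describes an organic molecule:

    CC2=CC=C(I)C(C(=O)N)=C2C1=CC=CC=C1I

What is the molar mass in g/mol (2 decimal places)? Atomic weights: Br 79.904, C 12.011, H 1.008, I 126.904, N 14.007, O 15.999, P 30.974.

First, the molecular formula is C14H11I2NO (counting implicit H from valence).
  C: 14 × 12.011 = 168.154
  H: 11 × 1.008 = 11.088
  I: 2 × 126.904 = 253.808
  N: 1 × 14.007 = 14.007
  O: 1 × 15.999 = 15.999
Sum: 14×12.011 + 11×1.008 + 2×126.904 + 1×14.007 + 1×15.999 = 463.056 → 463.06 g/mol.

463.06 g/mol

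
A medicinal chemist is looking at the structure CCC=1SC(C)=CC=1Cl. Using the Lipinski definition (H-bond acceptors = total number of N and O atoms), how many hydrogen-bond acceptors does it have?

0

N atoms: 0; O atoms: 0.
Lipinski HBA = 0 + 0 = 0.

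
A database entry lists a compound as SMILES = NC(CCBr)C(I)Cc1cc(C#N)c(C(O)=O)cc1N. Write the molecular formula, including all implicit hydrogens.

C13H15BrIN3O2

Walk through each heavy atom and fill implicit hydrogens from standard valence (C 4, N 3, O 2, S 2, halogen 1); for lowercase aromatic atoms, an aromatic c carries 1 H when it has two neighbours and 0 H with three, and aromatic n carries 0 H:
  atom 1: N, bond orders sum to 1 (valence 3) → 2 H
  atom 2: C, bond orders sum to 3 (valence 4) → 1 H
  atom 3: C, bond orders sum to 2 (valence 4) → 2 H
  atom 4: C, bond orders sum to 2 (valence 4) → 2 H
  atom 5: Br (halogen, monovalent) → 0 H
  atom 6: C, bond orders sum to 3 (valence 4) → 1 H
  atom 7: I (halogen, monovalent) → 0 H
  atom 8: C, bond orders sum to 2 (valence 4) → 2 H
  atom 9: aromatic c, 3 neighbours → 0 H
  atom 10: aromatic c, 2 neighbours → 1 H
  atom 11: aromatic c, 3 neighbours → 0 H
  atom 12: C, bond orders sum to 4 (valence 4) → 0 H
  atom 13: N, bond orders sum to 3 (valence 3) → 0 H
  atom 14: aromatic c, 3 neighbours → 0 H
  atom 15: C, bond orders sum to 4 (valence 4) → 0 H
  atom 16: O, bond orders sum to 1 (valence 2) → 1 H
  atom 17: O, bond orders sum to 2 (valence 2) → 0 H
  atom 18: aromatic c, 2 neighbours → 1 H
  atom 19: aromatic c, 3 neighbours → 0 H
  atom 20: N, bond orders sum to 1 (valence 3) → 2 H
Totals → C:13, H:15, Br:1, I:1, N:3, O:2.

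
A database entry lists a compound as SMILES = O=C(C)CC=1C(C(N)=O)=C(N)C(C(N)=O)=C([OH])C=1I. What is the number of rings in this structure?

1

In SMILES, each pair of matching ring-closure digits denotes one ring-closing bond; the number of such bonds equals the number of independent rings.
Ring-closure bonds here: 1.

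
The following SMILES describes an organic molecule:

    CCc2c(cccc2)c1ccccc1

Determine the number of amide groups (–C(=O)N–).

Scan the SMILES for the amide motif — none present.

0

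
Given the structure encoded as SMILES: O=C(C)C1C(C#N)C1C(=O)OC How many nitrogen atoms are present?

Scan the SMILES for N atoms (remember two-letter symbols like Cl and Br are single atoms).
Nitrogen count: 1.

1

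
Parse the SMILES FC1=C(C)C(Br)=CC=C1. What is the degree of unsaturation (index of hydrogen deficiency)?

4

Molecular formula: C7H6BrF.
DoU = (2C + 2 + N − H − X) / 2, where X is the halogen count and O/S are ignored.
    = (2·7 + 2 + 0 − 6 − 2) / 2 = 8 / 2 = 4.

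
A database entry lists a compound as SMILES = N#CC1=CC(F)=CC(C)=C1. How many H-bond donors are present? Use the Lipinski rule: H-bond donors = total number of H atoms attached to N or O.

0

Donors: find every N or O and count the H atoms it carries.
  atom 1 (N): bond orders sum to 3 → 0 H
Lipinski HBD = 0.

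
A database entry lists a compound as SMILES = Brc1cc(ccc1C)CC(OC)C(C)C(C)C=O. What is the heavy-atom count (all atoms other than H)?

18

Every atom symbol written in the SMILES (organic subset) is one heavy atom; implicit H are not written.
Heavy atoms by element → Br:1, C:15, O:2.
Total: 18.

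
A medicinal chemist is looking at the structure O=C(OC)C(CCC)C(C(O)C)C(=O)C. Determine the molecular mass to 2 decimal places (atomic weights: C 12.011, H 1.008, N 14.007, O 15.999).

First, the molecular formula is C11H20O4 (counting implicit H from valence).
  C: 11 × 12.011 = 132.121
  H: 20 × 1.008 = 20.160
  O: 4 × 15.999 = 63.996
Sum: 11×12.011 + 20×1.008 + 4×15.999 = 216.277 → 216.28 g/mol.

216.28 g/mol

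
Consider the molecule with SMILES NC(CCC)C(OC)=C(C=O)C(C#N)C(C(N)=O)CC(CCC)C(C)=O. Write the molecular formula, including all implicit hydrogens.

Walk through each heavy atom and fill implicit hydrogens from standard valence (C 4, N 3, O 2, S 2, halogen 1):
  atom 1: N, bond orders sum to 1 (valence 3) → 2 H
  atom 2: C, bond orders sum to 3 (valence 4) → 1 H
  atom 3: C, bond orders sum to 2 (valence 4) → 2 H
  atom 4: C, bond orders sum to 2 (valence 4) → 2 H
  atom 5: C, bond orders sum to 1 (valence 4) → 3 H
  atom 6: C, bond orders sum to 4 (valence 4) → 0 H
  atom 7: O, bond orders sum to 2 (valence 2) → 0 H
  atom 8: C, bond orders sum to 1 (valence 4) → 3 H
  atom 9: C, bond orders sum to 4 (valence 4) → 0 H
  atom 10: C, bond orders sum to 3 (valence 4) → 1 H
  atom 11: O, bond orders sum to 2 (valence 2) → 0 H
  atom 12: C, bond orders sum to 3 (valence 4) → 1 H
  atom 13: C, bond orders sum to 4 (valence 4) → 0 H
  atom 14: N, bond orders sum to 3 (valence 3) → 0 H
  atom 15: C, bond orders sum to 3 (valence 4) → 1 H
  atom 16: C, bond orders sum to 4 (valence 4) → 0 H
  atom 17: N, bond orders sum to 1 (valence 3) → 2 H
  atom 18: O, bond orders sum to 2 (valence 2) → 0 H
  atom 19: C, bond orders sum to 2 (valence 4) → 2 H
  atom 20: C, bond orders sum to 3 (valence 4) → 1 H
  atom 21: C, bond orders sum to 2 (valence 4) → 2 H
  atom 22: C, bond orders sum to 2 (valence 4) → 2 H
  atom 23: C, bond orders sum to 1 (valence 4) → 3 H
  atom 24: C, bond orders sum to 4 (valence 4) → 0 H
  atom 25: C, bond orders sum to 1 (valence 4) → 3 H
  atom 26: O, bond orders sum to 2 (valence 2) → 0 H
Totals → C:19, H:31, N:3, O:4.
In Hill order: C19H31N3O4.

C19H31N3O4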